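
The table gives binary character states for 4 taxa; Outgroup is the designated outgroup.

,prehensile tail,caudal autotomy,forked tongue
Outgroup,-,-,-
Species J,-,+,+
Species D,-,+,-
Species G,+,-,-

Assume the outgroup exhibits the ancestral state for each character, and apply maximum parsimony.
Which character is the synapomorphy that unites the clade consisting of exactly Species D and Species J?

The outgroup has state '-' for every character, so '+' is the derived state throughout.
prehensile tail (derived state '+') is unique to Species G (autapomorphy; uninformative for grouping).
caudal autotomy: derived state '+' in Species D and Species J only — synapomorphy for {Species D, Species J}.
forked tongue (derived state '+') is unique to Species J (autapomorphy; uninformative for grouping).
Most parsimonious ingroup topology: ((Species J,Species D),Species G).
The clade {Species D, Species J} is supported by caudal autotomy: its derived state '+' occurs in exactly those taxa and in no other taxon (including the outgroup).

caudal autotomy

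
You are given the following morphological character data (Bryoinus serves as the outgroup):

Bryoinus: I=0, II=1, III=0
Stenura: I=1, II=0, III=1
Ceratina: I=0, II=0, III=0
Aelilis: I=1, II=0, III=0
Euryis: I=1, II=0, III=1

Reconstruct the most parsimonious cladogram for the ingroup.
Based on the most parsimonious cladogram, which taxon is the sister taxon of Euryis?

Character polarity is set by the outgroup: the derived state is whichever differs from the outgroup's state, so for II the derived state is '0', and for the remaining characters it is '1'.
I: derived state '1' in Aelilis, Euryis, and Stenura only — synapomorphy for {Aelilis, Euryis, Stenura}.
All ingroup taxa share the derived state '0' for II; it defines the ingroup but does not resolve relationships within it.
III (derived state '1') is shared by Euryis and Stenura — a synapomorphy uniting that clade.
Most parsimonious ingroup topology: (((Stenura,Euryis),Aelilis),Ceratina).
Euryis and Stenura form a cherry on this tree, so they are sister taxa.

Stenura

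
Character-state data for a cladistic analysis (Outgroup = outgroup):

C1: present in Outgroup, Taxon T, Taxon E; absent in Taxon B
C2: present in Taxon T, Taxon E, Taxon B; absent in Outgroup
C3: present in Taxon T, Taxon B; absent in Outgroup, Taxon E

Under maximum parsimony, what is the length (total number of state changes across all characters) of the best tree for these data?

Character polarity is set by the outgroup: the derived state is whichever differs from the outgroup's state, so for C1 the derived state is 'absent', and for the remaining characters it is 'present'.
C1: derived state 'absent' in Taxon B only — an autapomorphy, so it tells us nothing about relationships among taxa.
C2 (derived state 'present') is shared by all ingroup taxa — unites the whole ingroup.
C3: derived state 'present' in Taxon B and Taxon T only — synapomorphy for {Taxon B, Taxon T}.
Most parsimonious ingroup topology: ((Taxon T,Taxon B),Taxon E).
Changes per character on this tree: C1: 1; C2: 1; C3: 1.
Total = 3.

3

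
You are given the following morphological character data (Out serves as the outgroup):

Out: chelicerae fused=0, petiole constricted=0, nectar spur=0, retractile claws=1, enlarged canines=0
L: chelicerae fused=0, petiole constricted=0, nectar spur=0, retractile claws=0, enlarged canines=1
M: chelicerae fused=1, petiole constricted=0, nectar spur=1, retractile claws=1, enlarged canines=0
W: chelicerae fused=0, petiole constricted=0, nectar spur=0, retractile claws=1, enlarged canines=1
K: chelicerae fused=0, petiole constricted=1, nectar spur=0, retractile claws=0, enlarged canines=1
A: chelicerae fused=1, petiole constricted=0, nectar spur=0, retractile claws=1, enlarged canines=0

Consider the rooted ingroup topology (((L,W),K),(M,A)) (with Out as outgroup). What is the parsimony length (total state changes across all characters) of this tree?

Map each character onto (((L,W),K),(M,A)) (rooted by Out) and count the minimum state changes it requires (Fitch parsimony):
chelicerae fused: 1; petiole constricted: 1; nectar spur: 1; retractile claws: 2; enlarged canines: 1.
Total tree length = 6.

6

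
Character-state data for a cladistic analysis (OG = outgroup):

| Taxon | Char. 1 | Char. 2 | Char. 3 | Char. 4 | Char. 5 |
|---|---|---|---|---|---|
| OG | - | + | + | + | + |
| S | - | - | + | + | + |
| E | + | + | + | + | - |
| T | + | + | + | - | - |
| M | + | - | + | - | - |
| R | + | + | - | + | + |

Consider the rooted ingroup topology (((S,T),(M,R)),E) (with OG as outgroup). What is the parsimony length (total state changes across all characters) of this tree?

Map each character onto (((S,T),(M,R)),E) (rooted by OG) and count the minimum state changes it requires (Fitch parsimony):
Char. 1: 2; Char. 2: 2; Char. 3: 1; Char. 4: 2; Char. 5: 3.
Total tree length = 10.

10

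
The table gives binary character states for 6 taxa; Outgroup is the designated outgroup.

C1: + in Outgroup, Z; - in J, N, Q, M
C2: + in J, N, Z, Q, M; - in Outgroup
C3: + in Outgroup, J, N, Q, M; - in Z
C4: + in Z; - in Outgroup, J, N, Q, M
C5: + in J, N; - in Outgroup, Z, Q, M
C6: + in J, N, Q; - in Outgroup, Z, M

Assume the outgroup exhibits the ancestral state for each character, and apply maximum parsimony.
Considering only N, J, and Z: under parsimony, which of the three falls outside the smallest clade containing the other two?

Z

Character polarity is set by the outgroup: the derived state is whichever differs from the outgroup's state, so for C1, C3 the derived state is '-', and for the remaining characters it is '+'.
C1 (derived state '-') is shared by J, M, N, and Q — a synapomorphy uniting that clade.
C2 (derived state '+') is shared by all ingroup taxa — unites the whole ingroup.
C3 (derived state '-') is unique to Z (autapomorphy; uninformative for grouping).
C4: derived state '+' in Z only — an autapomorphy, so it tells us nothing about relationships among taxa.
Only J and N show the derived state '+' for C5, supporting them as a clade.
Only J, N, and Q show the derived state '+' for C6, supporting them as a clade.
Most parsimonious ingroup topology: ((((J,N),Q),M),Z).
J and N share a more recent common ancestor with each other than either does with Z, so Z is the least closely related of the three.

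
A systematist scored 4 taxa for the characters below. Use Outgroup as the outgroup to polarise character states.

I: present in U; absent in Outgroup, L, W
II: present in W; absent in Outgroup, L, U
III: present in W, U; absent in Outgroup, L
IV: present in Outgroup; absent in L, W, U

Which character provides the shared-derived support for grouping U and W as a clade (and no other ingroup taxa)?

III

Character polarity is set by the outgroup: the derived state is whichever differs from the outgroup's state, so for IV the derived state is 'absent', and for the remaining characters it is 'present'.
I: derived state 'present' in U only — an autapomorphy, so it tells us nothing about relationships among taxa.
II: derived state 'present' in W only — an autapomorphy, so it tells us nothing about relationships among taxa.
III (derived state 'present') is shared by U and W — a synapomorphy uniting that clade.
IV (derived state 'absent') is shared by all ingroup taxa — unites the whole ingroup.
Most parsimonious ingroup topology: (L,(W,U)).
The clade {U, W} is supported by III: its derived state 'present' occurs in exactly those taxa and in no other taxon (including the outgroup).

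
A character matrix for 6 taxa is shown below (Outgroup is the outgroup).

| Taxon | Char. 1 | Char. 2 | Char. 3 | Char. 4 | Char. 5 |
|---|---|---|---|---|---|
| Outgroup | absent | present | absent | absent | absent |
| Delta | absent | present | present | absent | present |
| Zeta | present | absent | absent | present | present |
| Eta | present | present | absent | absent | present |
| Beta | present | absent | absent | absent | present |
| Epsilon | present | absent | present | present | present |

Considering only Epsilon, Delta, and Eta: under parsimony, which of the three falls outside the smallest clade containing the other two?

Delta

Character polarity is set by the outgroup: the derived state is whichever differs from the outgroup's state, so for Char. 2 the derived state is 'absent', and for the remaining characters it is 'present'.
Only Beta, Epsilon, Eta, and Zeta show the derived state 'present' for Char. 1, supporting them as a clade.
Char. 2: derived state 'absent' in Beta, Epsilon, and Zeta only — synapomorphy for {Beta, Epsilon, Zeta}.
Char. 3 (state 'present') occurs in Delta and Epsilon but conflicts with the nesting implied by the other characters — most parsimoniously interpreted as homoplasy.
Char. 4 (derived state 'present') is shared by Epsilon and Zeta — a synapomorphy uniting that clade.
Char. 5 (derived state 'present') is shared by all ingroup taxa — unites the whole ingroup.
Most parsimonious ingroup topology: (Delta,((Beta,(Epsilon,Zeta)),Eta)).
Eta and Epsilon share a more recent common ancestor with each other than either does with Delta, so Delta is the least closely related of the three.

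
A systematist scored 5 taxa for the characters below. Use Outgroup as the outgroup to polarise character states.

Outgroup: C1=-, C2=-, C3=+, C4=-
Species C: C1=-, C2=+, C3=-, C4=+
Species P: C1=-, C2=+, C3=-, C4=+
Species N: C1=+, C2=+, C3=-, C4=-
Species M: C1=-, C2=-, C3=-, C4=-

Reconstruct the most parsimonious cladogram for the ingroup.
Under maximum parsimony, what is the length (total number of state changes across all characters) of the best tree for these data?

4

Character polarity is set by the outgroup: the derived state is whichever differs from the outgroup's state, so for C3 the derived state is '-', and for the remaining characters it is '+'.
C1 (derived state '+') is unique to Species N (autapomorphy; uninformative for grouping).
C2 (derived state '+') is shared by Species C, Species N, and Species P — a synapomorphy uniting that clade.
All ingroup taxa share the derived state '-' for C3; it defines the ingroup but does not resolve relationships within it.
C4: derived state '+' in Species C and Species P only — synapomorphy for {Species C, Species P}.
Most parsimonious ingroup topology: (((Species C,Species P),Species N),Species M).
Changes per character on this tree: C1: 1; C2: 1; C3: 1; C4: 1.
Total = 4.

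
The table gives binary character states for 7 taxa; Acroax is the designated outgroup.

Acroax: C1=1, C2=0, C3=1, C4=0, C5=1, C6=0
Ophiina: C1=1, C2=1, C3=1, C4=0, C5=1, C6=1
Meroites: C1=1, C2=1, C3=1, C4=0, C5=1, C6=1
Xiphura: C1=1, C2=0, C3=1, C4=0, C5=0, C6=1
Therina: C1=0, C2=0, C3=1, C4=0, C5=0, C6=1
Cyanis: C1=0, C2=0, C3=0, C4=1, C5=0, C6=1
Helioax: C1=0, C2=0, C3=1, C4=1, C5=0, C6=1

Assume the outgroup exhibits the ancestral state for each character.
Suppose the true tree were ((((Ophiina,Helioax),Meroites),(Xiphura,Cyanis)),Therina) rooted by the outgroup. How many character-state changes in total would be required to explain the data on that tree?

Map each character onto ((((Ophiina,Helioax),Meroites),(Xiphura,Cyanis)),Therina) (rooted by Acroax) and count the minimum state changes it requires (Fitch parsimony):
C1: 3; C2: 2; C3: 1; C4: 2; C5: 3; C6: 1.
Total tree length = 12.

12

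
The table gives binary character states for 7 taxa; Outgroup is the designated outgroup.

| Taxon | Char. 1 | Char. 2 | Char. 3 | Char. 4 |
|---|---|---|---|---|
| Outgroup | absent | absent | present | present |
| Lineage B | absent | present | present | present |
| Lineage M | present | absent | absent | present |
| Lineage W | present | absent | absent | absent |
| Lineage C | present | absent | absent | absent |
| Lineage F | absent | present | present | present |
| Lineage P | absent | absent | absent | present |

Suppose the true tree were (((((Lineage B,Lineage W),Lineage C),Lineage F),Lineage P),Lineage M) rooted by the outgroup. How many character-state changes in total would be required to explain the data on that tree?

10

Map each character onto (((((Lineage B,Lineage W),Lineage C),Lineage F),Lineage P),Lineage M) (rooted by Outgroup) and count the minimum state changes it requires (Fitch parsimony):
Char. 1: 3; Char. 2: 2; Char. 3: 3; Char. 4: 2.
Total tree length = 10.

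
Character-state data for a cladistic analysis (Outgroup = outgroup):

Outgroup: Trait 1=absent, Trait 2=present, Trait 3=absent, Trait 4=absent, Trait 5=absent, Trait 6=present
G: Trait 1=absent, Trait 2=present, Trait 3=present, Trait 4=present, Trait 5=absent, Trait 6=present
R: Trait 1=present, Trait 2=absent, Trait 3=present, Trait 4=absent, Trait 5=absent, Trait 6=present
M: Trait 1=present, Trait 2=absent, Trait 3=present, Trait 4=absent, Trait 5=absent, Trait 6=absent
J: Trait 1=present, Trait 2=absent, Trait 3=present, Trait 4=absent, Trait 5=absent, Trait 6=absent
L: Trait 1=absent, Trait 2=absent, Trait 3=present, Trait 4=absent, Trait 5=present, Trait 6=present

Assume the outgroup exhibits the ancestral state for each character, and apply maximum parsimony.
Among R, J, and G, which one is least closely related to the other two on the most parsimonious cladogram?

Character polarity is set by the outgroup: the derived state is whichever differs from the outgroup's state, so for Trait 2, Trait 6 the derived state is 'absent', and for the remaining characters it is 'present'.
Trait 1: derived state 'present' in J, M, and R only — synapomorphy for {J, M, R}.
Only J, L, M, and R show the derived state 'absent' for Trait 2, supporting them as a clade.
All ingroup taxa share the derived state 'present' for Trait 3; it defines the ingroup but does not resolve relationships within it.
Trait 4: derived state 'present' in G only — an autapomorphy, so it tells us nothing about relationships among taxa.
Trait 5: derived state 'present' in L only — an autapomorphy, so it tells us nothing about relationships among taxa.
Only J and M show the derived state 'absent' for Trait 6, supporting them as a clade.
Most parsimonious ingroup topology: (G,((R,(M,J)),L)).
J and R share a more recent common ancestor with each other than either does with G, so G is the least closely related of the three.

G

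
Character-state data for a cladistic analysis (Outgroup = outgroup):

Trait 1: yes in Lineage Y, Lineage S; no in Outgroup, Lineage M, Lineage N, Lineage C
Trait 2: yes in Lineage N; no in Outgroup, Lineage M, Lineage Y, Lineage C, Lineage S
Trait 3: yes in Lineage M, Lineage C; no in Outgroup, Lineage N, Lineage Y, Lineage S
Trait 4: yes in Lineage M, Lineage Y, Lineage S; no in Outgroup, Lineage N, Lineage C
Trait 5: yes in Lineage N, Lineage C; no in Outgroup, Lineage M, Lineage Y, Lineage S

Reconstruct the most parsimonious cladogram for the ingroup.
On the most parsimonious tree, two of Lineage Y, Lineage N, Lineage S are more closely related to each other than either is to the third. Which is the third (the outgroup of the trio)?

Lineage N

The outgroup has state 'no' for every character, so 'yes' is the derived state throughout.
Trait 1: derived state 'yes' in Lineage S and Lineage Y only — synapomorphy for {Lineage S, Lineage Y}.
Trait 2: derived state 'yes' in Lineage N only — an autapomorphy, so it tells us nothing about relationships among taxa.
Trait 3 (state 'yes') occurs in Lineage C and Lineage M but conflicts with the nesting implied by the other characters — most parsimoniously interpreted as homoplasy.
Trait 4 (derived state 'yes') is shared by Lineage M, Lineage S, and Lineage Y — a synapomorphy uniting that clade.
Trait 5: derived state 'yes' in Lineage C and Lineage N only — synapomorphy for {Lineage C, Lineage N}.
Most parsimonious ingroup topology: ((Lineage M,(Lineage Y,Lineage S)),(Lineage N,Lineage C)).
Lineage Y and Lineage S share a more recent common ancestor with each other than either does with Lineage N, so Lineage N is the least closely related of the three.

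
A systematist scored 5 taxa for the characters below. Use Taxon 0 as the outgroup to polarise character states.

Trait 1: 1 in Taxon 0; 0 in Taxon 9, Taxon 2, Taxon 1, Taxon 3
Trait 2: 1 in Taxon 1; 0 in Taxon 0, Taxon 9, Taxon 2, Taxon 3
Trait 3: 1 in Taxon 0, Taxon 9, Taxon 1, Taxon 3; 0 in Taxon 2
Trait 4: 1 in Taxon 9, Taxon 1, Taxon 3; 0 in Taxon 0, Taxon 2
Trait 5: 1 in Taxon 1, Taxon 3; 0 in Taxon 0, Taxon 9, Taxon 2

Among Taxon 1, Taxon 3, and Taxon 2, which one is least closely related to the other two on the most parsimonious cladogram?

Character polarity is set by the outgroup: the derived state is whichever differs from the outgroup's state, so for Trait 1, Trait 3 the derived state is '0', and for the remaining characters it is '1'.
All ingroup taxa share the derived state '0' for Trait 1; it defines the ingroup but does not resolve relationships within it.
Trait 2 (derived state '1') is unique to Taxon 1 (autapomorphy; uninformative for grouping).
Trait 3: derived state '0' in Taxon 2 only — an autapomorphy, so it tells us nothing about relationships among taxa.
Trait 4 (derived state '1') is shared by Taxon 1, Taxon 3, and Taxon 9 — a synapomorphy uniting that clade.
Only Taxon 1 and Taxon 3 show the derived state '1' for Trait 5, supporting them as a clade.
Most parsimonious ingroup topology: ((Taxon 9,(Taxon 1,Taxon 3)),Taxon 2).
Taxon 1 and Taxon 3 share a more recent common ancestor with each other than either does with Taxon 2, so Taxon 2 is the least closely related of the three.

Taxon 2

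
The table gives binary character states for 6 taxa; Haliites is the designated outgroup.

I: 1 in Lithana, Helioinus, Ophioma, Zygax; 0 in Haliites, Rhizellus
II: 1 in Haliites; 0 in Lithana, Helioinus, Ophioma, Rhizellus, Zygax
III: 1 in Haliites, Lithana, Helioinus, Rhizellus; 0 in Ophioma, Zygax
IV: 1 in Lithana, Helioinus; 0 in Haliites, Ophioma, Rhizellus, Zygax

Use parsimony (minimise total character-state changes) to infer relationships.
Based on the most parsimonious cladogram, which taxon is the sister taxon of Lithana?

Helioinus

Character polarity is set by the outgroup: the derived state is whichever differs from the outgroup's state, so for II, III the derived state is '0', and for the remaining characters it is '1'.
I (derived state '1') is shared by Helioinus, Lithana, Ophioma, and Zygax — a synapomorphy uniting that clade.
II (derived state '0') is shared by all ingroup taxa — unites the whole ingroup.
III (derived state '0') is shared by Ophioma and Zygax — a synapomorphy uniting that clade.
IV: derived state '1' in Helioinus and Lithana only — synapomorphy for {Helioinus, Lithana}.
Most parsimonious ingroup topology: (((Lithana,Helioinus),(Ophioma,Zygax)),Rhizellus).
Lithana and Helioinus form a cherry on this tree, so they are sister taxa.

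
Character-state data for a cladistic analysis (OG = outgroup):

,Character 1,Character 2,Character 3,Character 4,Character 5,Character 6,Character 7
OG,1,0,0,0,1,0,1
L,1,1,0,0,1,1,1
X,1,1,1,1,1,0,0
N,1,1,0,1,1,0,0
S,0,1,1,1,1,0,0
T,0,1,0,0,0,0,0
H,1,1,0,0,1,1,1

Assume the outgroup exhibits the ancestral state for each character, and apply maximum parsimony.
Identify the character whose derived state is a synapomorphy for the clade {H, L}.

Character polarity is set by the outgroup: the derived state is whichever differs from the outgroup's state, so for Character 1, Character 5, Character 7 the derived state is '0', and for the remaining characters it is '1'.
Character 1 (state '0') occurs in S and T but conflicts with the nesting implied by the other characters — most parsimoniously interpreted as homoplasy.
All ingroup taxa share the derived state '1' for Character 2; it defines the ingroup but does not resolve relationships within it.
Only S and X show the derived state '1' for Character 3, supporting them as a clade.
Only N, S, and X show the derived state '1' for Character 4, supporting them as a clade.
Character 5 (derived state '0') is unique to T (autapomorphy; uninformative for grouping).
Only H and L show the derived state '1' for Character 6, supporting them as a clade.
Character 7 (derived state '0') is shared by N, S, T, and X — a synapomorphy uniting that clade.
Most parsimonious ingroup topology: ((L,H),(((X,S),N),T)).
The clade {H, L} is supported by Character 6: its derived state '1' occurs in exactly those taxa and in no other taxon (including the outgroup).

Character 6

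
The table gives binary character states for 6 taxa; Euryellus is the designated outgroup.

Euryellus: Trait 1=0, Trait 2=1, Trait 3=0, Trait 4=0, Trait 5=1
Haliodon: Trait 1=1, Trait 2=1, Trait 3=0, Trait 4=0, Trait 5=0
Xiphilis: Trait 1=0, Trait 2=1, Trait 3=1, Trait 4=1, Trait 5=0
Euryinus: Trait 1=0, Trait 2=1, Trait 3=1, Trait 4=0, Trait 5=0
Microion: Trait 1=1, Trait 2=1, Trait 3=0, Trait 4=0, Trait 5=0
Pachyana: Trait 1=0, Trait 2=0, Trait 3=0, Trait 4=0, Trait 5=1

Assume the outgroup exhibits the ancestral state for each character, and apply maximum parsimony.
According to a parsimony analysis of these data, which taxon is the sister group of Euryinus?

Character polarity is set by the outgroup: the derived state is whichever differs from the outgroup's state, so for Trait 2, Trait 5 the derived state is '0', and for the remaining characters it is '1'.
Trait 1 (derived state '1') is shared by Haliodon and Microion — a synapomorphy uniting that clade.
Trait 2: derived state '0' in Pachyana only — an autapomorphy, so it tells us nothing about relationships among taxa.
Trait 3: derived state '1' in Euryinus and Xiphilis only — synapomorphy for {Euryinus, Xiphilis}.
Trait 4 (derived state '1') is unique to Xiphilis (autapomorphy; uninformative for grouping).
Only Euryinus, Haliodon, Microion, and Xiphilis show the derived state '0' for Trait 5, supporting them as a clade.
Most parsimonious ingroup topology: (((Haliodon,Microion),(Xiphilis,Euryinus)),Pachyana).
Euryinus and Xiphilis form a cherry on this tree, so they are sister taxa.

Xiphilis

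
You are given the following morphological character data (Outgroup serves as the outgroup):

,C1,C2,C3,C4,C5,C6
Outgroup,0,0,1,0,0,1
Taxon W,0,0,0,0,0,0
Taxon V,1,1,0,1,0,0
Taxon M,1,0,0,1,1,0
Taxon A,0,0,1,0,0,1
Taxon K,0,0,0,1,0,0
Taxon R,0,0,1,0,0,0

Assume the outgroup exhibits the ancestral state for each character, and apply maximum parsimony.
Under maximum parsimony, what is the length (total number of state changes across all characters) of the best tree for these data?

6

Character polarity is set by the outgroup: the derived state is whichever differs from the outgroup's state, so for C3, C6 the derived state is '0', and for the remaining characters it is '1'.
C1: derived state '1' in Taxon M and Taxon V only — synapomorphy for {Taxon M, Taxon V}.
C2: derived state '1' in Taxon V only — an autapomorphy, so it tells us nothing about relationships among taxa.
C3 (derived state '0') is shared by Taxon K, Taxon M, Taxon V, and Taxon W — a synapomorphy uniting that clade.
Only Taxon K, Taxon M, and Taxon V show the derived state '1' for C4, supporting them as a clade.
C5 (derived state '1') is unique to Taxon M (autapomorphy; uninformative for grouping).
Only Taxon K, Taxon M, Taxon R, Taxon V, and Taxon W show the derived state '0' for C6, supporting them as a clade.
Most parsimonious ingroup topology: (((Taxon W,((Taxon V,Taxon M),Taxon K)),Taxon R),Taxon A).
Changes per character on this tree: C1: 1; C2: 1; C3: 1; C4: 1; C5: 1; C6: 1.
Total = 6.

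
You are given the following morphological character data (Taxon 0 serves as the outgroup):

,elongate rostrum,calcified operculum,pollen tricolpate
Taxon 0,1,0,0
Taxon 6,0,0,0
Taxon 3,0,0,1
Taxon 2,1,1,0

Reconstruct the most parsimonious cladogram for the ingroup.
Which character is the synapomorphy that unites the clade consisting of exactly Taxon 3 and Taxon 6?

elongate rostrum

Character polarity is set by the outgroup: the derived state is whichever differs from the outgroup's state, so for elongate rostrum the derived state is '0', and for the remaining characters it is '1'.
Only Taxon 3 and Taxon 6 show the derived state '0' for elongate rostrum, supporting them as a clade.
calcified operculum (derived state '1') is unique to Taxon 2 (autapomorphy; uninformative for grouping).
pollen tricolpate: derived state '1' in Taxon 3 only — an autapomorphy, so it tells us nothing about relationships among taxa.
Most parsimonious ingroup topology: ((Taxon 6,Taxon 3),Taxon 2).
The clade {Taxon 3, Taxon 6} is supported by elongate rostrum: its derived state '0' occurs in exactly those taxa and in no other taxon (including the outgroup).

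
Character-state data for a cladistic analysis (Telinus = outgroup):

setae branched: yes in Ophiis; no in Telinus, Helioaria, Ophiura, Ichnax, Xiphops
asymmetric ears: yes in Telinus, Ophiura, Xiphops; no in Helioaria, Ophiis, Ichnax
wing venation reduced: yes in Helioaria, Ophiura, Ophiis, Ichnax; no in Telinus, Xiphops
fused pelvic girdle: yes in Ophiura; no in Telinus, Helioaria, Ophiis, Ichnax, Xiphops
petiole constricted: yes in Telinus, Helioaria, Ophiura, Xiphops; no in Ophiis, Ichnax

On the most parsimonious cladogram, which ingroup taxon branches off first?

Character polarity is set by the outgroup: the derived state is whichever differs from the outgroup's state, so for asymmetric ears, petiole constricted the derived state is 'no', and for the remaining characters it is 'yes'.
setae branched (derived state 'yes') is unique to Ophiis (autapomorphy; uninformative for grouping).
asymmetric ears: derived state 'no' in Helioaria, Ichnax, and Ophiis only — synapomorphy for {Helioaria, Ichnax, Ophiis}.
Only Helioaria, Ichnax, Ophiis, and Ophiura show the derived state 'yes' for wing venation reduced, supporting them as a clade.
fused pelvic girdle (derived state 'yes') is unique to Ophiura (autapomorphy; uninformative for grouping).
Only Ichnax and Ophiis show the derived state 'no' for petiole constricted, supporting them as a clade.
Most parsimonious ingroup topology: (((Helioaria,(Ophiis,Ichnax)),Ophiura),Xiphops).
Xiphops is sister to the clade containing all other ingroup taxa, so it is the earliest-diverging (most basal) ingroup lineage.

Xiphops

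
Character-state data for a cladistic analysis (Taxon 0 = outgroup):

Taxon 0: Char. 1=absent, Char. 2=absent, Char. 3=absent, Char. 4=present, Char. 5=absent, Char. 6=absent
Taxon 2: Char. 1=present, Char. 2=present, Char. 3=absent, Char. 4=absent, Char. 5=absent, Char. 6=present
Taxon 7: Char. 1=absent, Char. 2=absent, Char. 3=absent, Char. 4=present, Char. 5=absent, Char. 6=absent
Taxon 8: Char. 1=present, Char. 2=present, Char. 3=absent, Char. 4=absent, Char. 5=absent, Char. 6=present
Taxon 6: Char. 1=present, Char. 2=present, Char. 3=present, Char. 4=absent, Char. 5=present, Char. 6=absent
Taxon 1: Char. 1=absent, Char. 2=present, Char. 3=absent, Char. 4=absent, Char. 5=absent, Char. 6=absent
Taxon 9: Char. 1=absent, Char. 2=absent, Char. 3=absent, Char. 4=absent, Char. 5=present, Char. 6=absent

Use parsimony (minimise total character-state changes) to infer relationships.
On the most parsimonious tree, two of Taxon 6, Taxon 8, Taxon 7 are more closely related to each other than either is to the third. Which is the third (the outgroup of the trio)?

Taxon 7

Character polarity is set by the outgroup: the derived state is whichever differs from the outgroup's state, so for Char. 4 the derived state is 'absent', and for the remaining characters it is 'present'.
Char. 1 (derived state 'present') is shared by Taxon 2, Taxon 6, and Taxon 8 — a synapomorphy uniting that clade.
Only Taxon 1, Taxon 2, Taxon 6, and Taxon 8 show the derived state 'present' for Char. 2, supporting them as a clade.
Char. 3: derived state 'present' in Taxon 6 only — an autapomorphy, so it tells us nothing about relationships among taxa.
Char. 4: derived state 'absent' in Taxon 1, Taxon 2, Taxon 6, Taxon 8, and Taxon 9 only — synapomorphy for {Taxon 1, Taxon 2, Taxon 6, Taxon 8, Taxon 9}.
Char. 5 (state 'present') occurs in Taxon 6 and Taxon 9 but conflicts with the nesting implied by the other characters — most parsimoniously interpreted as homoplasy.
Char. 6: derived state 'present' in Taxon 2 and Taxon 8 only — synapomorphy for {Taxon 2, Taxon 8}.
Most parsimonious ingroup topology: (((((Taxon 2,Taxon 8),Taxon 6),Taxon 1),Taxon 9),Taxon 7).
Taxon 8 and Taxon 6 share a more recent common ancestor with each other than either does with Taxon 7, so Taxon 7 is the least closely related of the three.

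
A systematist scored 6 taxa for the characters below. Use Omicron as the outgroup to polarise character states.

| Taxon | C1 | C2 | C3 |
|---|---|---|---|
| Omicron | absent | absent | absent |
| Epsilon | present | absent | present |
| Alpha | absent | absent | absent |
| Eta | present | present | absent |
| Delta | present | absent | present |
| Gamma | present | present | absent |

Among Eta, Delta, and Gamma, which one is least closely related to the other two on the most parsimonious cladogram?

Delta

The outgroup has state 'absent' for every character, so 'present' is the derived state throughout.
C1: derived state 'present' in Delta, Epsilon, Eta, and Gamma only — synapomorphy for {Delta, Epsilon, Eta, Gamma}.
C2 (derived state 'present') is shared by Eta and Gamma — a synapomorphy uniting that clade.
C3 (derived state 'present') is shared by Delta and Epsilon — a synapomorphy uniting that clade.
Most parsimonious ingroup topology: (((Epsilon,Delta),(Eta,Gamma)),Alpha).
Eta and Gamma share a more recent common ancestor with each other than either does with Delta, so Delta is the least closely related of the three.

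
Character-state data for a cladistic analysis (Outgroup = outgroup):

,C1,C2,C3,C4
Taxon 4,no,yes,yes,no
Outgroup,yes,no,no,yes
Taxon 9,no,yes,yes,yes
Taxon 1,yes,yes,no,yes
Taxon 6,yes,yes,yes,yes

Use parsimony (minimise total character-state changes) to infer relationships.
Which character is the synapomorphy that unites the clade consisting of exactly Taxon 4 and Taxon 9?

C1

Character polarity is set by the outgroup: the derived state is whichever differs from the outgroup's state, so for C1, C4 the derived state is 'no', and for the remaining characters it is 'yes'.
Only Taxon 4 and Taxon 9 show the derived state 'no' for C1, supporting them as a clade.
All ingroup taxa share the derived state 'yes' for C2; it defines the ingroup but does not resolve relationships within it.
C3 (derived state 'yes') is shared by Taxon 4, Taxon 6, and Taxon 9 — a synapomorphy uniting that clade.
C4 (derived state 'no') is unique to Taxon 4 (autapomorphy; uninformative for grouping).
Most parsimonious ingroup topology: (Taxon 1,((Taxon 9,Taxon 4),Taxon 6)).
The clade {Taxon 4, Taxon 9} is supported by C1: its derived state 'no' occurs in exactly those taxa and in no other taxon (including the outgroup).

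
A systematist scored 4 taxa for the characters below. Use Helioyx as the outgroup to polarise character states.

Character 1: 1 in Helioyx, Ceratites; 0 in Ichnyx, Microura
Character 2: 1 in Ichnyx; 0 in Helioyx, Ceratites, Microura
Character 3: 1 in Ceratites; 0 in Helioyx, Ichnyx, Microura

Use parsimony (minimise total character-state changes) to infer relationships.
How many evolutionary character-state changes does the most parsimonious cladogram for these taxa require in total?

Character polarity is set by the outgroup: the derived state is whichever differs from the outgroup's state, so for Character 1 the derived state is '0', and for the remaining characters it is '1'.
Only Ichnyx and Microura show the derived state '0' for Character 1, supporting them as a clade.
Character 2: derived state '1' in Ichnyx only — an autapomorphy, so it tells us nothing about relationships among taxa.
Character 3 (derived state '1') is unique to Ceratites (autapomorphy; uninformative for grouping).
Most parsimonious ingroup topology: ((Ichnyx,Microura),Ceratites).
Changes per character on this tree: Character 1: 1; Character 2: 1; Character 3: 1.
Total = 3.

3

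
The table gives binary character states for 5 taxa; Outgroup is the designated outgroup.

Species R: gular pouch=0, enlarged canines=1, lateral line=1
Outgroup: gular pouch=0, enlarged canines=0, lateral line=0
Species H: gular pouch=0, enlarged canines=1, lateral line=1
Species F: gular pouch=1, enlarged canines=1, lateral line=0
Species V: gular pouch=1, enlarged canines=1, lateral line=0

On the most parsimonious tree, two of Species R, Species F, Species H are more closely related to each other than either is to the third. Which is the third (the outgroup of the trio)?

Species F

The outgroup has state '0' for every character, so '1' is the derived state throughout.
Only Species F and Species V show the derived state '1' for gular pouch, supporting them as a clade.
All ingroup taxa share the derived state '1' for enlarged canines; it defines the ingroup but does not resolve relationships within it.
Only Species H and Species R show the derived state '1' for lateral line, supporting them as a clade.
Most parsimonious ingroup topology: ((Species V,Species F),(Species H,Species R)).
Species R and Species H share a more recent common ancestor with each other than either does with Species F, so Species F is the least closely related of the three.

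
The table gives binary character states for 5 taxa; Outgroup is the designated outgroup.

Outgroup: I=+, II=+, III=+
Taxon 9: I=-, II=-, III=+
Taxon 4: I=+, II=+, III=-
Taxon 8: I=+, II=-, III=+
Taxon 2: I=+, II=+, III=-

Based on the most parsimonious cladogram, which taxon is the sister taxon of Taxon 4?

The outgroup has state '+' for every character, so '-' is the derived state throughout.
I (derived state '-') is unique to Taxon 9 (autapomorphy; uninformative for grouping).
Only Taxon 8 and Taxon 9 show the derived state '-' for II, supporting them as a clade.
Only Taxon 2 and Taxon 4 show the derived state '-' for III, supporting them as a clade.
Most parsimonious ingroup topology: ((Taxon 9,Taxon 8),(Taxon 4,Taxon 2)).
Taxon 4 and Taxon 2 form a cherry on this tree, so they are sister taxa.

Taxon 2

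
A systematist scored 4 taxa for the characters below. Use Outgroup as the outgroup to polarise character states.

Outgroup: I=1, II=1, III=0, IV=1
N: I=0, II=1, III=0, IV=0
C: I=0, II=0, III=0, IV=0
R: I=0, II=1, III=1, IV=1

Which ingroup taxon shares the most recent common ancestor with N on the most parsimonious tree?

C

Character polarity is set by the outgroup: the derived state is whichever differs from the outgroup's state, so for I, II, IV the derived state is '0', and for the remaining characters it is '1'.
I (derived state '0') is shared by all ingroup taxa — unites the whole ingroup.
II: derived state '0' in C only — an autapomorphy, so it tells us nothing about relationships among taxa.
III (derived state '1') is unique to R (autapomorphy; uninformative for grouping).
IV: derived state '0' in C and N only — synapomorphy for {C, N}.
Most parsimonious ingroup topology: ((N,C),R).
N and C form a cherry on this tree, so they are sister taxa.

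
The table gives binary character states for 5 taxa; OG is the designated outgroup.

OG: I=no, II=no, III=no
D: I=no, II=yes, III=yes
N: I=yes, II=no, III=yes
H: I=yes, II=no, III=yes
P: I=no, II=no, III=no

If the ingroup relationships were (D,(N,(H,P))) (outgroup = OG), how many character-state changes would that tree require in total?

Map each character onto (D,(N,(H,P))) (rooted by OG) and count the minimum state changes it requires (Fitch parsimony):
I: 2; II: 1; III: 2.
Total tree length = 5.

5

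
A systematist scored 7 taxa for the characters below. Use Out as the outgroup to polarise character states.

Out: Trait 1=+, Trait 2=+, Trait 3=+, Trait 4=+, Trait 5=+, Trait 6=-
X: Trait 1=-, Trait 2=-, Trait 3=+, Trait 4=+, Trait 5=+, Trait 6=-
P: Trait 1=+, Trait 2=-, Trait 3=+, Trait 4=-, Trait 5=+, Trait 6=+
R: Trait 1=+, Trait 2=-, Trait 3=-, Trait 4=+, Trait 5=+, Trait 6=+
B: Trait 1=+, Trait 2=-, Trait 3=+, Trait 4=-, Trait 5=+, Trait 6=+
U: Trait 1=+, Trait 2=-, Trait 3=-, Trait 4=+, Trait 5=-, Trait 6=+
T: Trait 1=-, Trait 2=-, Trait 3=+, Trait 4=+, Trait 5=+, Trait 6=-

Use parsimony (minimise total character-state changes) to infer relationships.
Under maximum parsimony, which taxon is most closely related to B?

P

Character polarity is set by the outgroup: the derived state is whichever differs from the outgroup's state, so for Trait 1, Trait 2, Trait 3, Trait 4, Trait 5 the derived state is '-', and for the remaining characters it is '+'.
Only T and X show the derived state '-' for Trait 1, supporting them as a clade.
Trait 2 (derived state '-') is shared by all ingroup taxa — unites the whole ingroup.
Only R and U show the derived state '-' for Trait 3, supporting them as a clade.
Trait 4 (derived state '-') is shared by B and P — a synapomorphy uniting that clade.
Trait 5: derived state '-' in U only — an autapomorphy, so it tells us nothing about relationships among taxa.
Only B, P, R, and U show the derived state '+' for Trait 6, supporting them as a clade.
Most parsimonious ingroup topology: ((X,T),((P,B),(R,U))).
B and P form a cherry on this tree, so they are sister taxa.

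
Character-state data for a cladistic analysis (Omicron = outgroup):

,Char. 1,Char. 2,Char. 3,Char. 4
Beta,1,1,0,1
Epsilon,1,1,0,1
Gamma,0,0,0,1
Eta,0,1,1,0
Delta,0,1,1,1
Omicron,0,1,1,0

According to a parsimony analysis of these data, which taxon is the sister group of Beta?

Character polarity is set by the outgroup: the derived state is whichever differs from the outgroup's state, so for Char. 2, Char. 3 the derived state is '0', and for the remaining characters it is '1'.
Char. 1: derived state '1' in Beta and Epsilon only — synapomorphy for {Beta, Epsilon}.
Char. 2: derived state '0' in Gamma only — an autapomorphy, so it tells us nothing about relationships among taxa.
Char. 3 (derived state '0') is shared by Beta, Epsilon, and Gamma — a synapomorphy uniting that clade.
Char. 4: derived state '1' in Beta, Delta, Epsilon, and Gamma only — synapomorphy for {Beta, Delta, Epsilon, Gamma}.
Most parsimonious ingroup topology: ((((Beta,Epsilon),Gamma),Delta),Eta).
Beta and Epsilon form a cherry on this tree, so they are sister taxa.

Epsilon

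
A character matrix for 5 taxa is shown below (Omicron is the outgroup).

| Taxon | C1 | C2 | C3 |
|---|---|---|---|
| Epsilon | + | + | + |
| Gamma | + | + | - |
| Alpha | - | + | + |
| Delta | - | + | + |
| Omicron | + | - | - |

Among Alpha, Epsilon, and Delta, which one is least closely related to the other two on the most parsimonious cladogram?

Epsilon

Character polarity is set by the outgroup: the derived state is whichever differs from the outgroup's state, so for C1 the derived state is '-', and for the remaining characters it is '+'.
C1 (derived state '-') is shared by Alpha and Delta — a synapomorphy uniting that clade.
All ingroup taxa share the derived state '+' for C2; it defines the ingroup but does not resolve relationships within it.
Only Alpha, Delta, and Epsilon show the derived state '+' for C3, supporting them as a clade.
Most parsimonious ingroup topology: ((Epsilon,(Delta,Alpha)),Gamma).
Delta and Alpha share a more recent common ancestor with each other than either does with Epsilon, so Epsilon is the least closely related of the three.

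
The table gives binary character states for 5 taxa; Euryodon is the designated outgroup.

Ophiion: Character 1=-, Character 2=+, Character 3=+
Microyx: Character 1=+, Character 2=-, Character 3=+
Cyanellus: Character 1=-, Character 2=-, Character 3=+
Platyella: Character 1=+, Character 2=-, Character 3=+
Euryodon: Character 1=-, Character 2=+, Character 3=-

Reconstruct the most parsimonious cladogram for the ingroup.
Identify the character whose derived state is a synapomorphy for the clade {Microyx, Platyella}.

Character polarity is set by the outgroup: the derived state is whichever differs from the outgroup's state, so for Character 2 the derived state is '-', and for the remaining characters it is '+'.
Only Microyx and Platyella show the derived state '+' for Character 1, supporting them as a clade.
Only Cyanellus, Microyx, and Platyella show the derived state '-' for Character 2, supporting them as a clade.
Character 3 (derived state '+') is shared by all ingroup taxa — unites the whole ingroup.
Most parsimonious ingroup topology: (((Microyx,Platyella),Cyanellus),Ophiion).
The clade {Microyx, Platyella} is supported by Character 1: its derived state '+' occurs in exactly those taxa and in no other taxon (including the outgroup).

Character 1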